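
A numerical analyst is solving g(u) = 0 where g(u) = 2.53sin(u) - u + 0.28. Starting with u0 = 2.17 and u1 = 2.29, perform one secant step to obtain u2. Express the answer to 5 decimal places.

2.24817

g(2.17) = 0.1992360, g(2.29) = -0.1066036
u2 = 2.2900000 − (-0.1066036)·(2.2900000 − 2.1700000) / (-0.1066036 − 0.1992360) = 2.2900000 − (-0.0127924)/(-0.3058397) = 2.2481727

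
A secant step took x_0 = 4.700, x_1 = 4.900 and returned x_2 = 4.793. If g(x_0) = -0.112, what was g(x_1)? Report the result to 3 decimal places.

The secant line through (4.700, -0.112) and (4.900, g(x_1)) crosses zero at x_2 = 4.793.
So (4.700, -0.112), (4.900, g(x_1)), (4.793, 0) are collinear:
g(x_1) = -0.112 · (4.900 − 4.793) / (4.700 − 4.793) = -0.112 · (0.10700)/(-0.09300) = 0.12886

0.129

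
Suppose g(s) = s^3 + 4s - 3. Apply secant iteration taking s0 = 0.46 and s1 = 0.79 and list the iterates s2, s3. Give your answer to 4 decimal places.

0.6644, 0.6732

g(0.46) = -1.062664, g(0.79) = 0.653039
s2 = 0.790000 − 0.653039·(0.790000 − 0.460000) / (0.653039 − (-1.062664)) = 0.790000 − (0.215503)/(1.715703) = 0.664394
g(0.664394) = -0.049148
s3 = 0.664394 − (-0.049148)·(0.664394 − 0.790000) / (-0.049148 − 0.653039) = 0.664394 − (0.006173)/(-0.702187) = 0.673185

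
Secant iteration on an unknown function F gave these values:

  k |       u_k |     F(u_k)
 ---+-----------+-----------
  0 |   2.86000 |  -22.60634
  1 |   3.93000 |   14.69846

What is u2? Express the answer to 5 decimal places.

u2 = 3.93000 − 14.69846·(3.93000 − 2.86000) / (14.69846 − (-22.60634))
   = 3.93000 − (15.7273522)/(37.3048000) = 3.5084094

3.50841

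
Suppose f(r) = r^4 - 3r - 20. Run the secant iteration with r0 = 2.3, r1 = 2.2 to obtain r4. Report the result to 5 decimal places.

2.27586

f(2.3) = 1.0841000, f(2.2) = -3.1744000
r2 = 2.2000000 − (-3.1744000)·(2.2000000 − 2.3000000) / (-3.1744000 − 1.0841000) = 2.2000000 − (0.3174400)/(-4.2585000) = 2.2745427
f(2.2745427) = -0.0580664
r3 = 2.2745427 − (-0.0580664)·(2.2745427 − 2.2000000) / (-0.0580664 − (-3.1744000)) = 2.2745427 − (-0.0043284)/(3.1163336) = 2.2759316
f(2.2759316) = 0.0032041
r4 = 2.2759316 − 0.0032041·(2.2759316 − 2.2745427) / (0.0032041 − (-0.0580664)) = 2.2759316 − (0.0000045)/(0.0612705) = 2.2758590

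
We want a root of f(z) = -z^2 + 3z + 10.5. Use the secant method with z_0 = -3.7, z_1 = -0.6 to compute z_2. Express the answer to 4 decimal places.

f(-3.7) = -14.290000, f(-0.6) = 8.340000
z_2 = -0.600000 − 8.340000·(-0.600000 − (-3.700000)) / (8.340000 − (-14.290000)) = -0.600000 − (25.854000)/(22.630000) = -1.742466

-1.7425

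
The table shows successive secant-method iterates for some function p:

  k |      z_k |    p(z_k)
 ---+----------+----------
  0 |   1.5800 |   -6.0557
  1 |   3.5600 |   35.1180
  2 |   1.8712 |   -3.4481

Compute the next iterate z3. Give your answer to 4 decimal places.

z3 = 1.8712 − (-3.4481)·(1.8712 − 3.5600) / (-3.4481 − 35.1180)
   = 1.8712 − (5.823151)/(-38.566100) = 2.022191

2.0222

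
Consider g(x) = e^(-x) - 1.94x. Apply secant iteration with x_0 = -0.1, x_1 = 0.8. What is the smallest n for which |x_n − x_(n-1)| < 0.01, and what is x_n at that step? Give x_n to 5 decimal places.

n = 4, x_n = 0.35973

g(-0.1) = 1.2991709, g(0.8) = -1.1026710
x_2 = 0.8000000 − (-1.1026710)·(0.9000000)/(-2.4018420) = 0.3868155;  |Δ| = 0.4131845
g(0.3868155) = -0.0712056
x_3 = 0.3868155 − (-0.0712056)·(-0.4131845)/(1.0314654) = 0.3582919;  |Δ| = 0.0285235
g(0.3582919) = 0.0037827
x_4 = 0.3582919 − 0.0037827·(-0.0285235)/(0.0749883) = 0.3597308;  |Δ| = 0.0014388
|x_4 − x_3| = 0.0014388 < 0.01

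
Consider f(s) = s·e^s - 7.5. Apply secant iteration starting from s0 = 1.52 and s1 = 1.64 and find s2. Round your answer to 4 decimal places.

1.5639

f(1.52) = -0.550218, f(1.64) = 0.954478
s2 = 1.640000 − 0.954478·(1.640000 − 1.520000) / (0.954478 − (-0.550218)) = 1.640000 − (0.114537)/(1.504696) = 1.563880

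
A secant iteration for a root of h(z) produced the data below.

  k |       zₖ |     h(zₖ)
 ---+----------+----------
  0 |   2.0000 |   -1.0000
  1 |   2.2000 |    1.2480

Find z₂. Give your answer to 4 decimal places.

2.0890

z₂ = 2.2000 − 1.2480·(2.2000 − 2.0000) / (1.2480 − (-1.0000))
   = 2.2000 − (0.249600)/(2.248000) = 2.088968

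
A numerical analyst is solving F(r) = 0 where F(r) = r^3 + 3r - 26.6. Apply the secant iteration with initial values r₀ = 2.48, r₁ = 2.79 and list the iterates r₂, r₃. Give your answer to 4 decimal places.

F(2.48) = -3.907008, F(2.79) = 3.487639
r₂ = 2.790000 − 3.487639·(2.790000 − 2.480000) / (3.487639 − (-3.907008)) = 2.790000 − (1.081168)/(7.394647) = 2.643790
F(2.643790) = -0.189517
r₃ = 2.643790 − (-0.189517)·(2.643790 − 2.790000) / (-0.189517 − 3.487639) = 2.643790 − (0.027709)/(-3.677156) = 2.651326

2.6438, 2.6513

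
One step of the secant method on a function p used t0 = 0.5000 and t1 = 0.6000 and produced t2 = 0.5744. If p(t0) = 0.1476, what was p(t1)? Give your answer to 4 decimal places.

The secant line through (0.5000, 0.1476) and (0.6000, p(t1)) crosses zero at t2 = 0.5744.
So (0.5000, 0.1476), (0.6000, p(t1)), (0.5744, 0) are collinear:
p(t1) = 0.1476 · (0.6000 − 0.5744) / (0.5000 − 0.5744) = 0.1476 · (0.025600)/(-0.074400) = -0.050787

-0.0508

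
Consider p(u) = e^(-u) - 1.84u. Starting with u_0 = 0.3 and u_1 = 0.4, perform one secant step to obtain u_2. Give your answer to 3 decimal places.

p(0.3) = 0.18882, p(0.4) = -0.06568
u_2 = 0.40000 − (-0.06568)·(0.40000 − 0.30000) / (-0.06568 − 0.18882) = 0.40000 − (-0.00657)/(-0.25450) = 0.37419

0.374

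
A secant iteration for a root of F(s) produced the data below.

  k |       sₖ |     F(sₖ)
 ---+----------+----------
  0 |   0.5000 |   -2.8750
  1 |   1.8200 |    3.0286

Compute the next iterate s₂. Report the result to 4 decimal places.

1.1428

s₂ = 1.8200 − 3.0286·(1.8200 − 0.5000) / (3.0286 − (-2.8750))
   = 1.8200 − (3.997752)/(5.903600) = 1.142828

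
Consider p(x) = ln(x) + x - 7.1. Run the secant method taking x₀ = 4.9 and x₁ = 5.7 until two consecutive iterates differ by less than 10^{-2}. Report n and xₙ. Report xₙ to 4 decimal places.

n = 3, xₙ = 5.4115

p(4.9) = -0.610765, p(5.7) = 0.340466
x₂ = 5.700000 − 0.340466·(0.800000)/(0.951231) = 5.413663;  |Δ| = 0.286337
p(5.413663) = 0.002589
x₃ = 5.413663 − 0.002589·(-0.286337)/(-0.337878) = 5.411469;  |Δ| = 0.002194
|x₃ − x₂| = 0.002194 < 10^{-2}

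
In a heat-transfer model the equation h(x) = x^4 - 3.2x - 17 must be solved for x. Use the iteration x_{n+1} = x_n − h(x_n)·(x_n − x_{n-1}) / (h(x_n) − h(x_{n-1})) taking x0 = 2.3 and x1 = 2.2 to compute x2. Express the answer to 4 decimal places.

h(2.3) = 3.624100, h(2.2) = -0.614400
x2 = 2.200000 − (-0.614400)·(2.200000 − 2.300000) / (-0.614400 − 3.624100) = 2.200000 − (0.061440)/(-4.238500) = 2.214496

2.2145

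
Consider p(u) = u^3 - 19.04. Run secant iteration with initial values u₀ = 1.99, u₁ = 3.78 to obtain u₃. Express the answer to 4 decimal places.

2.5872

p(1.99) = -11.159401, p(3.78) = 34.970152
u₂ = 3.780000 − 34.970152·(3.780000 − 1.990000) / (34.970152 − (-11.159401)) = 3.780000 − (62.596572)/(46.129553) = 2.423027
p(2.423027) = -4.814269
u₃ = 2.423027 − (-4.814269)·(2.423027 − 3.780000) / (-4.814269 − 34.970152) = 2.423027 − (6.532834)/(-39.784421) = 2.587233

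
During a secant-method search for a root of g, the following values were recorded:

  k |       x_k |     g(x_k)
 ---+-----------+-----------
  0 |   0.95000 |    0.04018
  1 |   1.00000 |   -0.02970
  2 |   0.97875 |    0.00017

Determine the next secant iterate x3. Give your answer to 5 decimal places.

0.97887

x3 = 0.97875 − 0.00017·(0.97875 − 1.00000) / (0.00017 − (-0.02970))
   = 0.97875 − (-0.0000036)/(0.0298700) = 0.9788709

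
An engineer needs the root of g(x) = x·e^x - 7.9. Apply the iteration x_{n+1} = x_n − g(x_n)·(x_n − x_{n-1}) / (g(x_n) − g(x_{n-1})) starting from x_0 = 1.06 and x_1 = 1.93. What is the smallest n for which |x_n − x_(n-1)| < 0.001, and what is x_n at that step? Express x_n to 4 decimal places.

n = 6, x_n = 1.5981

g(1.06) = -4.840447, g(1.93) = 5.396755
x_2 = 1.930000 − 5.396755·(0.870000)/(10.237202) = 1.471361;  |Δ| = 0.458639
g(1.471361) = -1.491986
x_3 = 1.471361 − (-1.491986)·(-0.458639)/(-6.888741) = 1.570695;  |Δ| = 0.099333
g(1.570695) = -0.344975
x_4 = 1.570695 − (-0.344975)·(0.099333)/(1.147011) = 1.600570;  |Δ| = 0.029876
g(1.600570) = 0.032200
x_5 = 1.600570 − 0.032200·(0.029876)/(0.377175) = 1.598020;  |Δ| = 0.002551
g(1.598020) = -0.000613
x_6 = 1.598020 − (-0.000613)·(-0.002551)/(-0.032813) = 1.598068;  |Δ| = 0.000048
|x_6 − x_5| = 0.000048 < 0.001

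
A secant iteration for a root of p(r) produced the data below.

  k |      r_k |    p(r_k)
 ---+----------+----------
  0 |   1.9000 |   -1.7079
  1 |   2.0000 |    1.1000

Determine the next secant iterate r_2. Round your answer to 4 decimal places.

r_2 = 2.0000 − 1.1000·(2.0000 − 1.9000) / (1.1000 − (-1.7079))
   = 2.0000 − (0.110000)/(2.807900) = 1.960825

1.9608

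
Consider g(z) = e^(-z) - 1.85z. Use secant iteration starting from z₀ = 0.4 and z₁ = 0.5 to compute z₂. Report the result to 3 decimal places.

g(0.4) = -0.06968, g(0.5) = -0.31847
z₂ = 0.50000 − (-0.31847)·(0.50000 − 0.40000) / (-0.31847 − (-0.06968)) = 0.50000 − (-0.03185)/(-0.24879) = 0.37199

0.372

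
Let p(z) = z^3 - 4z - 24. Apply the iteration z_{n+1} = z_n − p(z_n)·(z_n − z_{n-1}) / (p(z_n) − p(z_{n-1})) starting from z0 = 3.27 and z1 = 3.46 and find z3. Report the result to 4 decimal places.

p(3.27) = -2.114217, p(3.46) = 3.581736
z2 = 3.460000 − 3.581736·(3.460000 − 3.270000) / (3.581736 − (-2.114217)) = 3.460000 − (0.680530)/(5.695953) = 3.340524
p(3.340524) = -0.084853
z3 = 3.340524 − (-0.084853)·(3.340524 − 3.460000) / (-0.084853 − 3.581736) = 3.340524 − (0.010138)/(-3.666589) = 3.343289

3.3433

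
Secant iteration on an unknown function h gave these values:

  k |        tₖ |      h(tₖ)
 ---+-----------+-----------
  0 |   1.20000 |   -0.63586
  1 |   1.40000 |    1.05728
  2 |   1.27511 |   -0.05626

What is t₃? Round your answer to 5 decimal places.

1.28142

t₃ = 1.27511 − (-0.05626)·(1.27511 − 1.40000) / (-0.05626 − 1.05728)
   = 1.27511 − (0.0070263)/(-1.1135400) = 1.2814199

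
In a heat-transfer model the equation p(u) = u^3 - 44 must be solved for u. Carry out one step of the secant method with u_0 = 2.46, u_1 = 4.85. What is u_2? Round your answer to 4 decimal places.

3.1614

p(2.46) = -29.113064, p(4.85) = 70.084125
u_2 = 4.850000 − 70.084125·(4.850000 − 2.460000) / (70.084125 − (-29.113064)) = 4.850000 − (167.501059)/(99.197189) = 3.161433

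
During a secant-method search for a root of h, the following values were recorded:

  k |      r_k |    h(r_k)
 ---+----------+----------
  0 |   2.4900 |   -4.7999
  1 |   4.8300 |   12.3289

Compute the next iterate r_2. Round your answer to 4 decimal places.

r_2 = 4.8300 − 12.3289·(4.8300 − 2.4900) / (12.3289 − (-4.7999))
   = 4.8300 − (28.849626)/(17.128800) = 3.145724

3.1457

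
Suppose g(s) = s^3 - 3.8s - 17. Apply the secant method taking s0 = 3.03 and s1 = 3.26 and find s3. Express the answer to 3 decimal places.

g(3.03) = -0.69587, g(3.26) = 5.25798
s2 = 3.26000 − 5.25798·(3.26000 − 3.03000) / (5.25798 − (-0.69587)) = 3.26000 − (1.20933)/(5.95385) = 3.05688
g(3.05688) = -0.05104
s3 = 3.05688 − (-0.05104)·(3.05688 − 3.26000) / (-0.05104 − 5.25798) = 3.05688 − (0.01037)/(-5.30901) = 3.05883

3.059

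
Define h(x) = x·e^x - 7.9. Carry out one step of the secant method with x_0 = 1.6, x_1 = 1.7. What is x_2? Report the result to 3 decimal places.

1.598

h(1.6) = 0.02485, h(1.7) = 1.40571
x_2 = 1.70000 − 1.40571·(1.70000 − 1.60000) / (1.40571 − 0.02485) = 1.70000 − (0.14057)/(1.38086) = 1.59820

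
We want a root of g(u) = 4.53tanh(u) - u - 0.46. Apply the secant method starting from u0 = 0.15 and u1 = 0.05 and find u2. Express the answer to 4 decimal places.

0.1315

g(0.15) = 0.064449, g(0.05) = -0.283689
u2 = 0.050000 − (-0.283689)·(0.050000 − 0.150000) / (-0.283689 − 0.064449) = 0.050000 − (0.028369)/(-0.348138) = 0.131487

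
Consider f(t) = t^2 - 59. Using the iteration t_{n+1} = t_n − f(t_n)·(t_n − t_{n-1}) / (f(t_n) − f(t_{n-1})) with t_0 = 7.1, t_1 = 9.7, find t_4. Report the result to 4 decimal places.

7.6812

f(7.1) = -8.590000, f(9.7) = 35.090000
t_2 = 9.700000 − 35.090000·(9.700000 − 7.100000) / (35.090000 − (-8.590000)) = 9.700000 − (91.234000)/(43.680000) = 7.611310
f(7.611310) = -1.067967
t_3 = 7.611310 − (-1.067967)·(7.611310 − 9.700000) / (-1.067967 − 35.090000) = 7.611310 − (2.230653)/(-36.157967) = 7.673001
f(7.673001) = -0.125049
t_4 = 7.673001 − (-0.125049)·(7.673001 − 7.611310) / (-0.125049 − (-1.067967)) = 7.673001 − (-0.007715)/(0.942918) = 7.681183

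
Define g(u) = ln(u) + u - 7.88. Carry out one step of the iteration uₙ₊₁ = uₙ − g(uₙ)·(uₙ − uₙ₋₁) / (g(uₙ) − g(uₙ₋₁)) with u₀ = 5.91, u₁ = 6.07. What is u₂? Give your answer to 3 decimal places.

g(5.91) = -0.19335, g(6.07) = -0.00664
u₂ = 6.07000 − (-0.00664)·(6.07000 − 5.91000) / (-0.00664 − (-0.19335)) = 6.07000 − (-0.00106)/(0.18671) = 6.07569

6.076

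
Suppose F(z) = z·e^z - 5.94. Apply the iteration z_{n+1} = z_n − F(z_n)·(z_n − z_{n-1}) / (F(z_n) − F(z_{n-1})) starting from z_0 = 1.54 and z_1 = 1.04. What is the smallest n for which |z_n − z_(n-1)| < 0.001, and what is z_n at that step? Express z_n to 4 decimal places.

F(1.54) = 1.243469, F(1.04) = -2.997614
z_2 = 1.040000 − (-2.997614)·(-0.500000)/(-4.241083) = 1.393402;  |Δ| = 0.353402
F(1.393402) = -0.326636
z_3 = 1.393402 − (-0.326636)·(0.353402)/(2.670978) = 1.436620;  |Δ| = 0.043218
F(1.436620) = 0.103074
z_4 = 1.436620 − 0.103074·(0.043218)/(0.429710) = 1.426253;  |Δ| = 0.010367
F(1.426253) = -0.002406
z_5 = 1.426253 − (-0.002406)·(-0.010367)/(-0.105479) = 1.426490;  |Δ| = 0.000236
|z_5 − z_4| = 0.000236 < 0.001

n = 5, z_n = 1.4265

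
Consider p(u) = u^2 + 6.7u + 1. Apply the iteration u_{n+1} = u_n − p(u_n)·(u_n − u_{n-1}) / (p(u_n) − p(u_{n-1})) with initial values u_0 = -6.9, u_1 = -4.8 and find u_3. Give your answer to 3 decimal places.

p(-6.9) = 2.38000, p(-4.8) = -8.12000
u_2 = -4.80000 − (-8.12000)·(-4.80000 − (-6.90000)) / (-8.12000 − 2.38000) = -4.80000 − (-17.05200)/(-10.50000) = -6.42400
p(-6.42400) = -0.77302
u_3 = -6.42400 − (-0.77302)·(-6.42400 − (-4.80000)) / (-0.77302 − (-8.12000)) = -6.42400 − (1.25539)/(7.34698) = -6.59487

-6.595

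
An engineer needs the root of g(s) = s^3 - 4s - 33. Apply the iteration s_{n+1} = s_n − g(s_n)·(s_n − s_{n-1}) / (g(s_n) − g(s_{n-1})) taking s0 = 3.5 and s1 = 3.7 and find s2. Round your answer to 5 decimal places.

3.61823

g(3.5) = -4.1250000, g(3.7) = 2.8530000
s2 = 3.7000000 − 2.8530000·(3.7000000 − 3.5000000) / (2.8530000 − (-4.1250000)) = 3.7000000 − (0.5706000)/(6.9780000) = 3.6182287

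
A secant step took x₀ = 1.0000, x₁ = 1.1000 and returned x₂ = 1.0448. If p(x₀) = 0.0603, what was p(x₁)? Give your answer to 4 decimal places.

The secant line through (1.0000, 0.0603) and (1.1000, p(x₁)) crosses zero at x₂ = 1.0448.
So (1.0000, 0.0603), (1.1000, p(x₁)), (1.0448, 0) are collinear:
p(x₁) = 0.0603 · (1.1000 − 1.0448) / (1.0000 − 1.0448) = 0.0603 · (0.055200)/(-0.044800) = -0.074298

-0.0743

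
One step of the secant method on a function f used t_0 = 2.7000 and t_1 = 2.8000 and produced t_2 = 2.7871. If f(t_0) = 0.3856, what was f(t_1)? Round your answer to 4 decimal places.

-0.0571

The secant line through (2.7000, 0.3856) and (2.8000, f(t_1)) crosses zero at t_2 = 2.7871.
So (2.7000, 0.3856), (2.8000, f(t_1)), (2.7871, 0) are collinear:
f(t_1) = 0.3856 · (2.8000 − 2.7871) / (2.7000 − 2.7871) = 0.3856 · (0.012900)/(-0.087100) = -0.057110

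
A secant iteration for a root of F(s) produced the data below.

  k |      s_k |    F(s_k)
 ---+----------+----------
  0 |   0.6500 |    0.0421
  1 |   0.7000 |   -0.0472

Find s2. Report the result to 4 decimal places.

s2 = 0.7000 − (-0.0472)·(0.7000 − 0.6500) / (-0.0472 − 0.0421)
   = 0.7000 − (-0.002360)/(-0.089300) = 0.673572

0.6736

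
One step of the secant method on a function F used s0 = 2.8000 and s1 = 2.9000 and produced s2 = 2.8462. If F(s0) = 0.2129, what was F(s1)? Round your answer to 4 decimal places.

The secant line through (2.8000, 0.2129) and (2.9000, F(s1)) crosses zero at s2 = 2.8462.
So (2.8000, 0.2129), (2.9000, F(s1)), (2.8462, 0) are collinear:
F(s1) = 0.2129 · (2.9000 − 2.8462) / (2.8000 − 2.8462) = 0.2129 · (0.053800)/(-0.046200) = -0.247923

-0.2479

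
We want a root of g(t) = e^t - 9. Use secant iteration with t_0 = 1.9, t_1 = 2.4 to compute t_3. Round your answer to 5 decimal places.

2.19423

g(1.9) = -2.3141056, g(2.4) = 2.0231764
t_2 = 2.4000000 − 2.0231764·(2.4000000 − 1.9000000) / (2.0231764 − (-2.3141056)) = 2.4000000 − (1.0115882)/(4.3372819) = 2.1667691
g(2.1667691) = -0.2699675
t_3 = 2.1667691 − (-0.2699675)·(2.1667691 − 2.4000000) / (-0.2699675 − 2.0231764) = 2.1667691 − (0.0629648)/(-2.2931439) = 2.1942269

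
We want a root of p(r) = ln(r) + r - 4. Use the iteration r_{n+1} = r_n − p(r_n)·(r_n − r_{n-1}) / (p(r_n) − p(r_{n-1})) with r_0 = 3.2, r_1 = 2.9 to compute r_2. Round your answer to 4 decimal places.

2.9266

p(3.2) = 0.363151, p(2.9) = -0.035289
r_2 = 2.900000 − (-0.035289)·(2.900000 − 3.200000) / (-0.035289 − 0.363151) = 2.900000 − (0.010587)/(-0.398440) = 2.926571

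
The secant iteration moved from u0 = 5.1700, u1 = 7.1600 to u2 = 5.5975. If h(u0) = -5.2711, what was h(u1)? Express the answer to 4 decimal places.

The secant line through (5.1700, -5.2711) and (7.1600, h(u1)) crosses zero at u2 = 5.5975.
So (5.1700, -5.2711), (7.1600, h(u1)), (5.5975, 0) are collinear:
h(u1) = -5.2711 · (7.1600 − 5.5975) / (5.1700 − 5.5975) = -5.2711 · (1.562500)/(-0.427500) = 19.265716

19.2657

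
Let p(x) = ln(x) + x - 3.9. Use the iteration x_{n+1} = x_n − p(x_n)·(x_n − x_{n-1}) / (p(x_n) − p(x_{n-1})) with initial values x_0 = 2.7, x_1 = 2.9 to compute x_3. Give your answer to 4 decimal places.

p(2.7) = -0.206748, p(2.9) = 0.064711
x_2 = 2.900000 − 0.064711·(2.900000 − 2.700000) / (0.064711 − (-0.206748)) = 2.900000 − (0.012942)/(0.271459) = 2.852324
p(2.852324) = 0.000458
x_3 = 2.852324 − 0.000458·(2.852324 − 2.900000) / (0.000458 − 0.064711) = 2.852324 − (-0.000022)/(-0.064253) = 2.851984

2.8520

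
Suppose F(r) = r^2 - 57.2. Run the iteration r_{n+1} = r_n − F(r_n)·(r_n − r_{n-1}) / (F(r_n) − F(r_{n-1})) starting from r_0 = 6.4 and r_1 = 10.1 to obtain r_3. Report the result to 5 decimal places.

F(6.4) = -16.2400000, F(10.1) = 44.8100000
r_2 = 10.1000000 − 44.8100000·(10.1000000 − 6.4000000) / (44.8100000 − (-16.2400000)) = 10.1000000 − (165.7970000)/(61.0500000) = 7.3842424
F(7.3842424) = -2.6729638
r_3 = 7.3842424 − (-2.6729638)·(7.3842424 − 10.1000000) / (-2.6729638 − 44.8100000) = 7.3842424 − (7.2591217)/(-47.4829638) = 7.5371209

7.53712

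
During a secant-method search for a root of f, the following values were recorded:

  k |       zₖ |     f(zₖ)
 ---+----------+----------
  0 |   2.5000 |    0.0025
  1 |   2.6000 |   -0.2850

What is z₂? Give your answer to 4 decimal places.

2.5009

z₂ = 2.6000 − (-0.2850)·(2.6000 − 2.5000) / (-0.2850 − 0.0025)
   = 2.6000 − (-0.028500)/(-0.287500) = 2.500870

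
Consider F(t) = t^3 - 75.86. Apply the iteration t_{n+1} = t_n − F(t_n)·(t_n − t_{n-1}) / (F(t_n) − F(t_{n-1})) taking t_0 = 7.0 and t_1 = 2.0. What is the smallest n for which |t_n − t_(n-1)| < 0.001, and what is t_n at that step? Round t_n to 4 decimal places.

n = 8, t_n = 4.2332

F(7.0) = 267.140000, F(2.0) = -67.860000
t_2 = 2.000000 − (-67.860000)·(-5.000000)/(-335.000000) = 3.012836;  |Δ| = 1.012836
F(3.012836) = -48.511948
t_3 = 3.012836 − (-48.511948)·(1.012836)/(19.348052) = 5.552349;  |Δ| = 2.539513
F(5.552349) = 95.311057
t_4 = 5.552349 − 95.311057·(2.539513)/(143.823005) = 3.869422;  |Δ| = 1.682928
F(3.869422) = -17.925380
t_5 = 3.869422 − (-17.925380)·(-1.682928)/(-113.236437) = 4.135830;  |Δ| = 0.266408
F(4.135830) = -5.116265
t_6 = 4.135830 − (-5.116265)·(0.266408)/(12.809115) = 4.242240;  |Δ| = 0.106410
F(4.242240) = 0.485876
t_7 = 4.242240 − 0.485876·(0.106410)/(5.602141) = 4.233011;  |Δ| = 0.009229
F(4.233011) = -0.011311
t_8 = 4.233011 − (-0.011311)·(-0.009229)/(-0.497187) = 4.233221;  |Δ| = 0.000210
|t_8 − t_7| = 0.000210 < 0.001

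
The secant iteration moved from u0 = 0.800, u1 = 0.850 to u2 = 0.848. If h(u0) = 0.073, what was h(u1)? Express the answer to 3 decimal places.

The secant line through (0.800, 0.073) and (0.850, h(u1)) crosses zero at u2 = 0.848.
So (0.800, 0.073), (0.850, h(u1)), (0.848, 0) are collinear:
h(u1) = 0.073 · (0.850 − 0.848) / (0.800 − 0.848) = 0.073 · (0.00200)/(-0.04800) = -0.00304

-0.003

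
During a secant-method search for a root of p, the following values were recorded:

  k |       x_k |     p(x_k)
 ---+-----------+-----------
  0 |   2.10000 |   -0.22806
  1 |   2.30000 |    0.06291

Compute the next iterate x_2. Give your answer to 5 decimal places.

2.25676

x_2 = 2.30000 − 0.06291·(2.30000 − 2.10000) / (0.06291 − (-0.22806))
   = 2.30000 − (0.0125820)/(0.2909700) = 2.2567584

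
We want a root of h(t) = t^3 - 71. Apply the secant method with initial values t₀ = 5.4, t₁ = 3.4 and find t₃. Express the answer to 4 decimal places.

4.1838

h(5.4) = 86.464000, h(3.4) = -31.696000
t₂ = 3.400000 − (-31.696000)·(3.400000 − 5.400000) / (-31.696000 − 86.464000) = 3.400000 − (63.392000)/(-118.160000) = 3.936493
h(3.936493) = -10.000200
t₃ = 3.936493 − (-10.000200)·(3.936493 − 3.400000) / (-10.000200 − (-31.696000)) = 3.936493 − (-5.365036)/(21.695800) = 4.183777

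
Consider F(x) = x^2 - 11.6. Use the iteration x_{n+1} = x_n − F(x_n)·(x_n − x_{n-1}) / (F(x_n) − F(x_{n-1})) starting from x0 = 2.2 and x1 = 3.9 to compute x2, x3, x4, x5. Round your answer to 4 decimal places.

F(2.2) = -6.760000, F(3.9) = 3.610000
x2 = 3.900000 − 3.610000·(3.900000 − 2.200000) / (3.610000 − (-6.760000)) = 3.900000 − (6.137000)/(10.370000) = 3.308197
F(3.308197) = -0.655834
x3 = 3.308197 − (-0.655834)·(3.308197 − 3.900000) / (-0.655834 − 3.610000) = 3.308197 − (0.388125)/(-4.265834) = 3.399181
F(3.399181) = -0.045567
x4 = 3.399181 − (-0.045567)·(3.399181 − 3.308197) / (-0.045567 − (-0.655834)) = 3.399181 − (-0.004146)/(0.610268) = 3.405975
F(3.405975) = 0.000664
x5 = 3.405975 − 0.000664·(3.405975 − 3.399181) / (0.000664 − (-0.045567)) = 3.405975 − (0.000005)/(0.046231) = 3.405877

3.3082, 3.3992, 3.4060, 3.4059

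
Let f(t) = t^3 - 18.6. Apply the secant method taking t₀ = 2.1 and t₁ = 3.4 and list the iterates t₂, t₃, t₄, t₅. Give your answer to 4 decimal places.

f(2.1) = -9.339000, f(3.4) = 20.704000
t₂ = 3.400000 − 20.704000·(3.400000 − 2.100000) / (20.704000 − (-9.339000)) = 3.400000 − (26.915200)/(30.043000) = 2.504111
f(2.504111) = -2.897796
t₃ = 2.504111 − (-2.897796)·(2.504111 − 3.400000) / (-2.897796 − 20.704000) = 2.504111 − (2.596104)/(-23.601796) = 2.614107
f(2.614107) = -0.736359
t₄ = 2.614107 − (-0.736359)·(2.614107 − 2.504111) / (-0.736359 − (-2.897796)) = 2.614107 − (-0.080997)/(2.161438) = 2.651580
f(2.651580) = 0.042937
t₅ = 2.651580 − 0.042937·(2.651580 − 2.614107) / (0.042937 − (-0.736359)) = 2.651580 − (0.001609)/(0.779296) = 2.649516

2.5041, 2.6141, 2.6516, 2.6495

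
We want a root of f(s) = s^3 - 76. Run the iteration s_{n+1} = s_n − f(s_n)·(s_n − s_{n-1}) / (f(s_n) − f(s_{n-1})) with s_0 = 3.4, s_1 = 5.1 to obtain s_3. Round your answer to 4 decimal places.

4.2052

f(3.4) = -36.696000, f(5.1) = 56.651000
s_2 = 5.100000 − 56.651000·(5.100000 − 3.400000) / (56.651000 − (-36.696000)) = 5.100000 − (96.306700)/(93.347000) = 4.068294
f(4.068294) = -8.665622
s_3 = 4.068294 − (-8.665622)·(4.068294 − 5.100000) / (-8.665622 − 56.651000) = 4.068294 − (8.940378)/(-65.316622) = 4.205171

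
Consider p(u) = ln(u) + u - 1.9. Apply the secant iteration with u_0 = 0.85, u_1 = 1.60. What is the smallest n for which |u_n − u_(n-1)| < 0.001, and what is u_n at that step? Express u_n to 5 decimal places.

p(0.85) = -1.2125189, p(1.60) = 0.1700036
u_2 = 1.6000000 − 0.1700036·(0.7500000)/(1.3825226) = 1.5077753;  |Δ| = 0.0922247
p(1.5077753) = 0.0184106
u_3 = 1.5077753 − 0.0184106·(-0.0922247)/(-0.1515931) = 1.4965749;  |Δ| = 0.0112004
p(1.4965749) = -0.0002461
u_4 = 1.4965749 − (-0.0002461)·(-0.0112004)/(-0.0186566) = 1.4967226;  |Δ| = 0.0001477
|u_4 − u_3| = 0.0001477 < 0.001

n = 4, u_n = 1.49672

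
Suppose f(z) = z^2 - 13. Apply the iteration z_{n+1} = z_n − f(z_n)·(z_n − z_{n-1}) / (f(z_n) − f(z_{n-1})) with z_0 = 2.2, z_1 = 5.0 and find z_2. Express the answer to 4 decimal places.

f(2.2) = -8.160000, f(5.0) = 12.000000
z_2 = 5.000000 − 12.000000·(5.000000 − 2.200000) / (12.000000 − (-8.160000)) = 5.000000 − (33.600000)/(20.160000) = 3.333333

3.3333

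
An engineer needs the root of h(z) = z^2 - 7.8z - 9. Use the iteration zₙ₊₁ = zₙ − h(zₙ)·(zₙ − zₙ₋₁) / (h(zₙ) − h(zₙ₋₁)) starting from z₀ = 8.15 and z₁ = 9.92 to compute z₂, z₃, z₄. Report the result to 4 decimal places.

h(8.15) = -6.147500, h(9.92) = 12.030400
z₂ = 9.920000 − 12.030400·(9.920000 − 8.150000) / (12.030400 − (-6.147500)) = 9.920000 − (21.293808)/(18.177900) = 8.748588
h(8.748588) = -0.701193
z₃ = 8.748588 − (-0.701193)·(8.748588 − 9.920000) / (-0.701193 − 12.030400) = 8.748588 − (0.821386)/(-12.731593) = 8.813104
h(8.813104) = -0.071412
z₄ = 8.813104 − (-0.071412)·(8.813104 − 8.748588) / (-0.071412 − (-0.701193)) = 8.813104 − (-0.004607)/(0.629781) = 8.820419

8.7486, 8.8131, 8.8204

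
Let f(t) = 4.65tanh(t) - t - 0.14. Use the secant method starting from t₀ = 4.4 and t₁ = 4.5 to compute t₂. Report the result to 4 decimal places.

f(4.4) = 0.108598, f(4.5) = 0.008852
t₂ = 4.500000 − 0.008852·(4.500000 − 4.400000) / (0.008852 − 0.108598) = 4.500000 − (0.000885)/(-0.099746) = 4.508875

4.5089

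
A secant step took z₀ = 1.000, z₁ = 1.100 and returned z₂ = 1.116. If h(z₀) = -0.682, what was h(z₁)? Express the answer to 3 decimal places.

-0.094

The secant line through (1.000, -0.682) and (1.100, h(z₁)) crosses zero at z₂ = 1.116.
So (1.000, -0.682), (1.100, h(z₁)), (1.116, 0) are collinear:
h(z₁) = -0.682 · (1.100 − 1.116) / (1.000 − 1.116) = -0.682 · (-0.01600)/(-0.11600) = -0.09407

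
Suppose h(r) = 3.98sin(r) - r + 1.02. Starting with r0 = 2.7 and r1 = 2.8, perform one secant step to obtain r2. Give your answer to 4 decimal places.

2.7045

h(2.7) = 0.020972, h(2.8) = -0.446747
r2 = 2.800000 − (-0.446747)·(2.800000 − 2.700000) / (-0.446747 − 0.020972) = 2.800000 − (-0.044675)/(-0.467719) = 2.704484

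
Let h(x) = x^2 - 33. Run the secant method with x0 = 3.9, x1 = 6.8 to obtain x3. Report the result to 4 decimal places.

h(3.9) = -17.790000, h(6.8) = 13.240000
x2 = 6.800000 − 13.240000·(6.800000 − 3.900000) / (13.240000 − (-17.790000)) = 6.800000 − (38.396000)/(31.030000) = 5.562617
h(5.562617) = -2.057294
x3 = 5.562617 − (-2.057294)·(5.562617 − 6.800000) / (-2.057294 − 13.240000) = 5.562617 − (2.545661)/(-15.297294) = 5.729029

5.7290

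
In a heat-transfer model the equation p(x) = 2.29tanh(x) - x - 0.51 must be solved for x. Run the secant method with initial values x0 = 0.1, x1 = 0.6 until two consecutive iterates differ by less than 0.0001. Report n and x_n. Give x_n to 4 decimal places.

n = 6, x_n = 0.4431

p(0.1) = -0.381760, p(0.6) = 0.119844
x2 = 0.600000 − 0.119844·(0.500000)/(0.501604) = 0.480540;  |Δ| = 0.119460
p(0.480540) = 0.032348
x3 = 0.480540 − 0.032348·(-0.119460)/(-0.087496) = 0.436374;  |Δ| = 0.044165
p(0.436374) = -0.006021
x4 = 0.436374 − (-0.006021)·(-0.044165)/(-0.038369) = 0.443305;  |Δ| = 0.006930
p(0.443305) = 0.000206
x5 = 0.443305 − 0.000206·(0.006930)/(0.006227) = 0.443076;  |Δ| = 0.000229
p(0.443076) = 0.000001
x6 = 0.443076 − 0.000001·(-0.000229)/(-0.000204) = 0.443075;  |Δ| = 0.000001
|x6 − x5| = 0.000001 < 0.0001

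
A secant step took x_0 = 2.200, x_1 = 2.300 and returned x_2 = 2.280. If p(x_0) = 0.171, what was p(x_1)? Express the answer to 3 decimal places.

-0.043

The secant line through (2.200, 0.171) and (2.300, p(x_1)) crosses zero at x_2 = 2.280.
So (2.200, 0.171), (2.300, p(x_1)), (2.280, 0) are collinear:
p(x_1) = 0.171 · (2.300 − 2.280) / (2.200 − 2.280) = 0.171 · (0.02000)/(-0.08000) = -0.04275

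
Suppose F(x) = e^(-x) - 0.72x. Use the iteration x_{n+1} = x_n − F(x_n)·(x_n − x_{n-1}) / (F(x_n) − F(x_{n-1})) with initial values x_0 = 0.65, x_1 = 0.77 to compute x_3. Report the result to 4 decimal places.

0.6939

F(0.65) = 0.054046, F(0.77) = -0.091387
x_2 = 0.770000 − (-0.091387)·(0.770000 − 0.650000) / (-0.091387 − 0.054046) = 0.770000 − (-0.010966)/(-0.145433) = 0.694594
F(0.694594) = -0.000831
x_3 = 0.694594 − (-0.000831)·(0.694594 − 0.770000) / (-0.000831 − (-0.091387)) = 0.694594 − (0.000063)/(0.090556) = 0.693902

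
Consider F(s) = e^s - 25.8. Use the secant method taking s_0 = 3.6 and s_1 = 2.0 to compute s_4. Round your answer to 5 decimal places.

3.22699

F(3.6) = 10.7982344, F(2.0) = -18.4109439
s_2 = 2.0000000 − (-18.4109439)·(2.0000000 − 3.6000000) / (-18.4109439 − 10.7982344) = 2.0000000 − (29.4575102)/(-29.2091783) = 3.0085018
F(3.0085018) = -5.5429710
s_3 = 3.0085018 − (-5.5429710)·(3.0085018 − 2.0000000) / (-5.5429710 − (-18.4109439)) = 3.0085018 − (-5.5900965)/(12.8679729) = 3.4429212
F(3.4429212) = 5.4781947
s_4 = 3.4429212 − 5.4781947·(3.4429212 − 3.0085018) / (5.4781947 − (-5.5429710)) = 3.4429212 − (2.3798338)/(11.0211657) = 3.2269882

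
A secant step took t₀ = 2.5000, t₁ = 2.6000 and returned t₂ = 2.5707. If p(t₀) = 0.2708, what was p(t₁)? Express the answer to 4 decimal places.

The secant line through (2.5000, 0.2708) and (2.6000, p(t₁)) crosses zero at t₂ = 2.5707.
So (2.5000, 0.2708), (2.6000, p(t₁)), (2.5707, 0) are collinear:
p(t₁) = 0.2708 · (2.6000 − 2.5707) / (2.5000 − 2.5707) = 0.2708 · (0.029300)/(-0.070700) = -0.112227

-0.1122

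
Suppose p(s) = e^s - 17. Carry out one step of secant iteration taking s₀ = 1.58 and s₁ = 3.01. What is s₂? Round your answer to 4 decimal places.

2.7054

p(1.58) = -12.145044, p(3.01) = 3.287400
s₂ = 3.010000 − 3.287400·(3.010000 − 1.580000) / (3.287400 − (-12.145044)) = 3.010000 − (4.700982)/(15.432444) = 2.705383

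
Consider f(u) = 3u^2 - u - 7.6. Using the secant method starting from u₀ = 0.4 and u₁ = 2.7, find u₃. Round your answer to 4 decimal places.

f(0.4) = -7.520000, f(2.7) = 11.570000
u₂ = 2.700000 − 11.570000·(2.700000 − 0.400000) / (11.570000 − (-7.520000)) = 2.700000 − (26.611000)/(19.090000) = 1.306024
f(1.306024) = -3.788927
u₃ = 1.306024 − (-3.788927)·(1.306024 − 2.700000) / (-3.788927 − 11.570000) = 1.306024 − (5.281673)/(-15.358927) = 1.649907

1.6499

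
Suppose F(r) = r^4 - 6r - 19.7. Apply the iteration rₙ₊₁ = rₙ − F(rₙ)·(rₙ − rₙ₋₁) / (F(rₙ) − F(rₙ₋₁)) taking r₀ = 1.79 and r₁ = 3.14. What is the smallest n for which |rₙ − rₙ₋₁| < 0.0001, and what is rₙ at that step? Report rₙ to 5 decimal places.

n = 7, rₙ = 2.41847

F(1.79) = -20.1737432, F(3.14) = 58.6717122
r₂ = 3.1400000 − 58.6717122·(1.3500000)/(78.8454554) = 2.1354169;  |Δ| = 1.0045831
F(2.1354169) = -11.7188525
r₃ = 2.1354169 − (-11.7188525)·(-1.0045831)/(-70.3905647) = 2.3026632;  |Δ| = 0.1672463
F(2.3026632) = -5.4020412
r₄ = 2.3026632 − (-5.4020412)·(0.1672463)/(6.3168113) = 2.4456897;  |Δ| = 0.1430265
F(2.4456897) = 1.4029850
r₅ = 2.4456897 − 1.4029850·(0.1430265)/(6.8050262) = 2.4162021;  |Δ| = 0.0294876
F(2.4162021) = -0.1145892
r₆ = 2.4162021 − (-0.1145892)·(-0.0294876)/(-1.5175742) = 2.4184286;  |Δ| = 0.0022266
F(2.4184286) = -0.0021448
r₇ = 2.4184286 − (-0.0021448)·(0.0022266)/(0.1124444) = 2.4184711;  |Δ| = 0.0000425
|r₇ − r₆| = 0.0000425 < 0.0001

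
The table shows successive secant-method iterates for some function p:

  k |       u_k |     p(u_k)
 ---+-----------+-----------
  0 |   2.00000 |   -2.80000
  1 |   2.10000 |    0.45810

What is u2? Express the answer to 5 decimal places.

u2 = 2.10000 − 0.45810·(2.10000 − 2.00000) / (0.45810 − (-2.80000))
   = 2.10000 − (0.0458100)/(3.2581000) = 2.0859397

2.08594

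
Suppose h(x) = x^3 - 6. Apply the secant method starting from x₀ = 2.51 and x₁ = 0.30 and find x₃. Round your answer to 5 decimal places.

3.76907

h(2.51) = 9.8132510, h(0.30) = -5.9730000
x₂ = 0.3000000 − (-5.9730000)·(0.3000000 − 2.5100000) / (-5.9730000 − 9.8132510) = 0.3000000 − (13.2003300)/(-15.7862510) = 1.1361916
h(1.1361916) = -4.5332548
x₃ = 1.1361916 − (-4.5332548)·(1.1361916 − 0.3000000) / (-4.5332548 − (-5.9730000)) = 1.1361916 − (-3.7906694)/(1.4397452) = 3.7690667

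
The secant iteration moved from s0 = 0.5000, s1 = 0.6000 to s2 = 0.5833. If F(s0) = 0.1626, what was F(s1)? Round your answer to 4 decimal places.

-0.0326

The secant line through (0.5000, 0.1626) and (0.6000, F(s1)) crosses zero at s2 = 0.5833.
So (0.5000, 0.1626), (0.6000, F(s1)), (0.5833, 0) are collinear:
F(s1) = 0.1626 · (0.6000 − 0.5833) / (0.5000 − 0.5833) = 0.1626 · (0.016700)/(-0.083300) = -0.032598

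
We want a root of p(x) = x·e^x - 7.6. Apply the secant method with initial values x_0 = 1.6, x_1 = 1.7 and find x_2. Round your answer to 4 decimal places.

1.5765

p(1.6) = 0.324852, p(1.7) = 1.705711
x_2 = 1.700000 − 1.705711·(1.700000 − 1.600000) / (1.705711 − 0.324852) = 1.700000 − (0.170571)/(1.380859) = 1.576475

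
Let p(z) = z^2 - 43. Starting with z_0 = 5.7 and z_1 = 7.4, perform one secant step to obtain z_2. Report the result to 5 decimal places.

p(5.7) = -10.5100000, p(7.4) = 11.7600000
z_2 = 7.4000000 − 11.7600000·(7.4000000 − 5.7000000) / (11.7600000 − (-10.5100000)) = 7.4000000 − (19.9920000)/(22.2700000) = 6.5022901

6.50229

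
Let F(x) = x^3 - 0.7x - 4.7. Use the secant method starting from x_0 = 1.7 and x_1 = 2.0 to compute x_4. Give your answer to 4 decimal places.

F(1.7) = -0.977000, F(2.0) = 1.900000
x_2 = 2.000000 − 1.900000·(2.000000 − 1.700000) / (1.900000 − (-0.977000)) = 2.000000 − (0.570000)/(2.877000) = 1.801877
F(1.801877) = -0.111051
x_3 = 1.801877 − (-0.111051)·(1.801877 − 2.000000) / (-0.111051 − 1.900000) = 1.801877 − (0.022002)/(-2.011051) = 1.812817
F(1.812817) = -0.011498
x_4 = 1.812817 − (-0.011498)·(1.812817 − 1.801877) / (-0.011498 − (-0.111051)) = 1.812817 − (-0.000126)/(0.099553) = 1.814081

1.8141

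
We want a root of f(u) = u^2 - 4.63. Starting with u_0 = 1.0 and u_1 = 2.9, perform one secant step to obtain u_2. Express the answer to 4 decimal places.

f(1.0) = -3.630000, f(2.9) = 3.780000
u_2 = 2.900000 − 3.780000·(2.900000 − 1.000000) / (3.780000 − (-3.630000)) = 2.900000 − (7.182000)/(7.410000) = 1.930769

1.9308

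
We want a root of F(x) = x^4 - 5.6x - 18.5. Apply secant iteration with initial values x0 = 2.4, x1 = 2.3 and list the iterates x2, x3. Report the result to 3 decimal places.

2.373, 2.375

F(2.4) = 1.23760, F(2.3) = -3.39590
x2 = 2.30000 − (-3.39590)·(2.30000 − 2.40000) / (-3.39590 − 1.23760) = 2.30000 − (0.33959)/(-4.63350) = 2.37329
F(2.37329) = -0.06530
x3 = 2.37329 − (-0.06530)·(2.37329 − 2.30000) / (-0.06530 − (-3.39590)) = 2.37329 − (-0.00479)/(3.33060) = 2.37473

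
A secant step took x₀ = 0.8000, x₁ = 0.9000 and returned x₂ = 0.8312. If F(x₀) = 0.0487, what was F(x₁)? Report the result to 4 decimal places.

The secant line through (0.8000, 0.0487) and (0.9000, F(x₁)) crosses zero at x₂ = 0.8312.
So (0.8000, 0.0487), (0.9000, F(x₁)), (0.8312, 0) are collinear:
F(x₁) = 0.0487 · (0.9000 − 0.8312) / (0.8000 − 0.8312) = 0.0487 · (0.068800)/(-0.031200) = -0.107390

-0.1074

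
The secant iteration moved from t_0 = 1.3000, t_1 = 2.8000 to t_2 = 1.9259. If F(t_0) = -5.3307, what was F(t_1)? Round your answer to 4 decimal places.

The secant line through (1.3000, -5.3307) and (2.8000, F(t_1)) crosses zero at t_2 = 1.9259.
So (1.3000, -5.3307), (2.8000, F(t_1)), (1.9259, 0) are collinear:
F(t_1) = -5.3307 · (2.8000 − 1.9259) / (1.3000 − 1.9259) = -5.3307 · (0.874100)/(-0.625900) = 7.444584

7.4446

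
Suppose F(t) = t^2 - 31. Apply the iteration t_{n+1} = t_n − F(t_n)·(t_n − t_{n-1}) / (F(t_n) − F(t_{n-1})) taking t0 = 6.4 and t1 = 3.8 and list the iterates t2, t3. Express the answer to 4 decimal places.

F(6.4) = 9.960000, F(3.8) = -16.560000
t2 = 3.800000 − (-16.560000)·(3.800000 − 6.400000) / (-16.560000 − 9.960000) = 3.800000 − (43.056000)/(-26.520000) = 5.423529
F(5.423529) = -1.585329
t3 = 5.423529 − (-1.585329)·(5.423529 − 3.800000) / (-1.585329 − (-16.560000)) = 5.423529 − (-2.573828)/(14.974671) = 5.595408

5.4235, 5.5954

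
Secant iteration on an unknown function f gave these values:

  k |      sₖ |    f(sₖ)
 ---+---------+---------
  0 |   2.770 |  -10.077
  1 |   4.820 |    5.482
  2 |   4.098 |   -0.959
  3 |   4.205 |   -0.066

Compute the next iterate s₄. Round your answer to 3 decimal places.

4.213

s₄ = 4.205 − (-0.066)·(4.205 − 4.098) / (-0.066 − (-0.959))
   = 4.205 − (-0.00706)/(0.89300) = 4.21291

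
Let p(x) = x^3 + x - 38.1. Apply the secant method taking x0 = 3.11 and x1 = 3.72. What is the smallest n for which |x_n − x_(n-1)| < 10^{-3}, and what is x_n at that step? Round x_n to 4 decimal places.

n = 5, x_n = 3.2659

p(3.11) = -4.909769, p(3.72) = 17.098848
x2 = 3.720000 − 17.098848·(0.610000)/(22.008617) = 3.246081;  |Δ| = 0.473919
p(3.246081) = -0.649821
x3 = 3.246081 − (-0.649821)·(-0.473919)/(-17.748669) = 3.263432;  |Δ| = 0.017351
p(3.263432) = -0.081039
x4 = 3.263432 − (-0.081039)·(0.017351)/(0.568782) = 3.265905;  |Δ| = 0.002472
p(3.265905) = 0.000479
x5 = 3.265905 − 0.000479·(0.002472)/(0.081518) = 3.265890;  |Δ| = 0.000015
|x5 − x4| = 0.000015 < 10^{-3}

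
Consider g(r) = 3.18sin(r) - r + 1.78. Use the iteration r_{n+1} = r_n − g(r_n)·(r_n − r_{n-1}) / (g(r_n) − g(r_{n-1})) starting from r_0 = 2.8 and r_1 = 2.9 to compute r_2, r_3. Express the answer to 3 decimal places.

2.811, 2.811

g(2.8) = 0.04526, g(2.9) = -0.35919
r_2 = 2.90000 − (-0.35919)·(2.90000 − 2.80000) / (-0.35919 − 0.04526) = 2.90000 − (-0.03592)/(-0.40445) = 2.81119
g(2.81119) = 0.00047
r_3 = 2.81119 − 0.00047·(2.81119 − 2.90000) / (0.00047 − (-0.35919)) = 2.81119 − (-0.00004)/(0.35966) = 2.81131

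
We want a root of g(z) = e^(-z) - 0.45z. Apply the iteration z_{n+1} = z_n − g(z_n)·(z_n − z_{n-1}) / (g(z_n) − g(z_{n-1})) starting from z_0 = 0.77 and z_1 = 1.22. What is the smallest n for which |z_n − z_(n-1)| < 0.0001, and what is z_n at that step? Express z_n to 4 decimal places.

g(0.77) = 0.116513, g(1.22) = -0.253770
z_2 = 1.220000 − (-0.253770)·(0.450000)/(-0.370283) = 0.911597;  |Δ| = 0.308403
g(0.911597) = -0.008337
z_3 = 0.911597 − (-0.008337)·(-0.308403)/(0.245433) = 0.901121;  |Δ| = 0.010475
g(0.901121) = 0.000609
z_4 = 0.901121 − 0.000609·(-0.010475)/(0.008946) = 0.901835;  |Δ| = 0.000714
g(0.901835) = -0.000001
z_5 = 0.901835 − (-0.000001)·(0.000714)/(-0.000611) = 0.901833;  |Δ| = 0.000002
|z_5 − z_4| = 0.000002 < 0.0001

n = 5, z_n = 0.9018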